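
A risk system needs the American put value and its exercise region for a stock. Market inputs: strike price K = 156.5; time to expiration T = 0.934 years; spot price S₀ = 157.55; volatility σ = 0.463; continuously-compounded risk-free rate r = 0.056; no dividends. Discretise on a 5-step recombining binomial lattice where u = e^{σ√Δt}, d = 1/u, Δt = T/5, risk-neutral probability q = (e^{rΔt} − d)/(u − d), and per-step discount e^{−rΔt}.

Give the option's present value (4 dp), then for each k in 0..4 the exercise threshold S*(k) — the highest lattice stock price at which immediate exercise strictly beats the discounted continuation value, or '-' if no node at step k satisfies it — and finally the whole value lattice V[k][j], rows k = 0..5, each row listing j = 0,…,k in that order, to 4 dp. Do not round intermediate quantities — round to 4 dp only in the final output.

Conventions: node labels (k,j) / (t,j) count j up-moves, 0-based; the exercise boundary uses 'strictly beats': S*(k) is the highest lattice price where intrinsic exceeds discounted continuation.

params: Δt=0.18680 u=1.22154 d=0.81864 q=0.47624 e^(-rΔt)=0.98959
t_5 payoffs: 98.5725 70.0633 27.5232 0.0000 0.0000 0.0000
t_4: node(4,0) S=70.7606 payoff=85.7394 vs cont=84.1109 → 85.7394 [stop]  node(4,1) S=105.5856 payoff=50.9144 vs cont=49.2858 → 50.9144 [stop]  node(4,2) S=157.5500 payoff=0.0000 vs cont=14.2656 → 14.2656 [wait]  node(4,3) S=235.0888 payoff=0.0000 vs cont=0.0000 → 0.0000 [wait]  node(4,4) S=350.7887 payoff=0.0000 vs cont=0.0000 → 0.0000 [wait]  ⇒ S*(4)=105.5856
t_3: node(3,0) S=86.4367 payoff=70.0633 vs cont=68.4347 → 70.0633 [stop]  node(3,1) S=128.9768 payoff=27.5232 vs cont=33.1126 → 33.1126 [wait]  node(3,2) S=192.4532 payoff=0.0000 vs cont=7.3940 → 7.3940 [wait]  node(3,3) S=287.1698 payoff=0.0000 vs cont=0.0000 → 0.0000 [wait]  ⇒ S*(3)=86.4367
t_2: node(2,0) S=105.5856 payoff=50.9144 vs cont=51.9200 → 51.9200 [wait]  node(2,1) S=157.5500 payoff=0.0000 vs cont=20.6473 → 20.6473 [wait]  node(2,2) S=235.0888 payoff=0.0000 vs cont=3.8324 → 3.8324 [wait]  ⇒ S*(2)=-
t_1: node(1,0) S=128.9768 payoff=27.5232 vs cont=36.6414 → 36.6414 [wait]  node(1,1) S=192.4532 payoff=0.0000 vs cont=12.5078 → 12.5078 [wait]  ⇒ S*(1)=-
t_0: node(0,0) S=157.5500 payoff=0.0000 vs cont=24.8864 → 24.8864 [wait]  ⇒ S*(0)=-

price = 24.8864
boundary = - - - 86.4367 105.5856
tree:
24.8864
36.6414 12.5078
51.9200 20.6473 3.8324
70.0633 33.1126 7.3940 0.0000
85.7394 50.9144 14.2656 0.0000 0.0000
98.5725 70.0633 27.5232 0.0000 0.0000 0.0000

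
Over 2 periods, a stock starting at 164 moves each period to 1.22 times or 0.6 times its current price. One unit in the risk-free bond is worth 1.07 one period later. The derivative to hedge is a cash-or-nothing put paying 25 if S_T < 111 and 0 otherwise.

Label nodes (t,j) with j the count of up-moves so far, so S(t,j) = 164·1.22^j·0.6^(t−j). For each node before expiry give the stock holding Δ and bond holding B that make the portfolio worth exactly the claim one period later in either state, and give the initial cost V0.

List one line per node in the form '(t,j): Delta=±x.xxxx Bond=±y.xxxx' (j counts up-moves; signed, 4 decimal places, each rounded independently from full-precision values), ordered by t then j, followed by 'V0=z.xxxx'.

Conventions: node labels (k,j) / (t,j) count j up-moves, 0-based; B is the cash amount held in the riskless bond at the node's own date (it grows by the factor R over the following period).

(0,0): Delta=-0.0556 Bond=10.3954
(1,0): Delta=-0.4098 Bond=45.9753
(1,1): Delta=0.0000 Bond=0.0000
V0=1.2781

No-arbitrage ⇒ martingale measure with p* = (R−d)/(u−d) = 0.7581.
Expiry values: V(2,0)=25.0000, V(2,1)=0.0000, V(2,2)=0.0000
(1,0): S=98.4000. Δ = (V_up−V_dn)/(S_up−S_dn) = (0.0000−25.0000)/(120.0480−59.0400) = -0.4098. V = [p*·0.0000 + (1−p*)·25.0000]/1.07 = 5.6527. B = V − Δ·S = 45.9753.
(1,1): S=200.0800. Δ = (V_up−V_dn)/(S_up−S_dn) = (0.0000−0.0000)/(244.0976−120.0480) = 0.0000. V = [p*·0.0000 + (1−p*)·0.0000]/1.07 = 0.0000. B = V − Δ·S = 0.0000.
(0,0): S=164.0000. Δ = (V_up−V_dn)/(S_up−S_dn) = (0.0000−5.6527)/(200.0800−98.4000) = -0.0556. V = [p*·0.0000 + (1−p*)·5.6527]/1.07 = 1.2781. B = V − Δ·S = 10.3954.
Check: Δ(0,0)·S0 + B(0,0) = 1.2781 = V0.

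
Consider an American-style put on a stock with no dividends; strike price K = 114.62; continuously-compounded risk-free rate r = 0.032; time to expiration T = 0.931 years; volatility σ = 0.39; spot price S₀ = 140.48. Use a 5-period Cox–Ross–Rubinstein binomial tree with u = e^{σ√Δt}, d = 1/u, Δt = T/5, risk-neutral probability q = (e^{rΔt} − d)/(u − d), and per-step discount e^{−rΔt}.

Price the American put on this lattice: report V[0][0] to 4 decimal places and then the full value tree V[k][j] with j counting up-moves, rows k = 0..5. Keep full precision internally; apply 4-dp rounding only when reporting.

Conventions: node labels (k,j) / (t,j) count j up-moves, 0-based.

Δt=0.18620  u=1.18328  d=0.84511  q=0.47570  discount=0.99406
step 5 (expiry): payoffs max(K−S,0) = 54.0607 29.8281 0.0000 0.0000 0.0000 0.0000
k=4: (k=4,j=0): S=71.6585, K−S=42.9615, hold=42.2806 ⇒ V=42.9615 exercise | (k=4,j=1): S=100.3323, K−S=14.2877, hold=15.5460 ⇒ V=15.5460 continue | (k=4,j=2): S=140.4800, K−S=0.0000, hold=0.0000 ⇒ V=0.0000 continue | (k=4,j=3): S=196.6926, K−S=0.0000, hold=0.0000 ⇒ V=0.0000 continue | (k=4,j=4): S=275.3985, K−S=0.0000, hold=0.0000 ⇒ V=0.0000 continue
k=3: (k=3,j=0): S=84.7919, K−S=29.8281, hold=29.7423 ⇒ V=29.8281 exercise | (k=3,j=1): S=118.7211, K−S=0.0000, hold=8.1024 ⇒ V=8.1024 continue | (k=3,j=2): S=166.2269, K−S=0.0000, hold=0.0000 ⇒ V=0.0000 continue | (k=3,j=3): S=232.7420, K−S=0.0000, hold=0.0000 ⇒ V=0.0000 continue
k=2: (k=2,j=0): S=100.3323, K−S=14.2877, hold=19.3774 ⇒ V=19.3774 continue | (k=2,j=1): S=140.4800, K−S=0.0000, hold=4.2228 ⇒ V=4.2228 continue | (k=2,j=2): S=196.6926, K−S=0.0000, hold=0.0000 ⇒ V=0.0000 continue
k=1: (k=1,j=0): S=118.7211, K−S=0.0000, hold=12.0961 ⇒ V=12.0961 continue | (k=1,j=1): S=166.2269, K−S=0.0000, hold=2.2009 ⇒ V=2.2009 continue
k=0: (k=0,j=0): S=140.4800, K−S=0.0000, hold=7.3451 ⇒ V=7.3451 continue

price = 7.3451
tree:
7.3451
12.0961 2.2009
19.3774 4.2228 0.0000
29.8281 8.1024 0.0000 0.0000
42.9615 15.5460 0.0000 0.0000 0.0000
54.0607 29.8281 0.0000 0.0000 0.0000 0.0000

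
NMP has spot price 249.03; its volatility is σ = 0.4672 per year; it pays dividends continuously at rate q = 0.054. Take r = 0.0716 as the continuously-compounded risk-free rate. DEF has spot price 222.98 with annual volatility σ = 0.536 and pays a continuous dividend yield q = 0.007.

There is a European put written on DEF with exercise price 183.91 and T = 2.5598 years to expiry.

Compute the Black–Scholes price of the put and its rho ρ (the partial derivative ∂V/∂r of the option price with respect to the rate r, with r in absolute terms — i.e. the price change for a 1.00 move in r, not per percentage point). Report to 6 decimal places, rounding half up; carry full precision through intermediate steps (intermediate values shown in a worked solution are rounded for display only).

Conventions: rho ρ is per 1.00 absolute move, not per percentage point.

price = 33.726106
ρ = -197.737746

σ√T = 0.536·√2.5598 = 0.857566
d₁ = (ln(S/K) + (r−q+σ²/2)T) / (σ√T) = (ln(222.98/183.91) + (0.0716−0.007+0.536²/2)·2.5598) / 0.857566 = (0.192636 + 0.533073) / 0.857566 = 0.846242
d₂ = d₁ − σ√T = 0.846242 − 0.857566 = -0.011324
e^{−rT} = 0.832534
e^{−qT} = 0.982241
N(−d₁) = 0.198709,  N(−d₂) = 0.504518
Put price V = K·e^{−rT}·N(−d₂) − S·e^{−qT}·N(−d₁) = 77.247342 − 43.521236 = 33.726106
ρ = −K·T·e^{−rT}·N(−d₂) = -197.737746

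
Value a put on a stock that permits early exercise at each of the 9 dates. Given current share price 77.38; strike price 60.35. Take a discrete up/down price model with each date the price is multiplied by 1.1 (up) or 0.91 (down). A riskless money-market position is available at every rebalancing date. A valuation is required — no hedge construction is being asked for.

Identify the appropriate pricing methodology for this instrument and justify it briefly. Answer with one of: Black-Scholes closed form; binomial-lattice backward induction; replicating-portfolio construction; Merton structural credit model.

Key observation: early exercise of the strike-60.35 put must be checked at each of the 9 dates (spot 77.38), which forces a node-by-node comparison of intrinsic and continuation value backward from expiry.

framework: binomial-lattice backward induction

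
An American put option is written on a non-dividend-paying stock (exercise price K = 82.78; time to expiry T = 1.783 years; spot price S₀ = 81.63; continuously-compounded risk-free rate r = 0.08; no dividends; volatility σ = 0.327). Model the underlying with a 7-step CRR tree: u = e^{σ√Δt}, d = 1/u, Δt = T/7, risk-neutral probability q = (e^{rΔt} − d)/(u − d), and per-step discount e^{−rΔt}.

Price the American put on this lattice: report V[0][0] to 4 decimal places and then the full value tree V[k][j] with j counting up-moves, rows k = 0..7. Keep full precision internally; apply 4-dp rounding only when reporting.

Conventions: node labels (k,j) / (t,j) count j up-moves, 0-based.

price = 10.6052
tree:
10.6052
16.2543 5.8290
24.0983 9.6828 2.5152
33.0259 15.5803 4.6417 0.6588
40.5952 24.0983 8.3622 1.4035 0.0000
47.0130 33.0259 14.5631 2.9899 0.0000 0.0000
52.4544 40.5952 24.0983 6.3694 0.0000 0.0000 0.0000
57.0680 47.0130 33.0259 13.5688 0.0000 0.0000 0.0000 0.0000

Δt=0.25471  u=1.17943  d=0.84786  q=0.52092  discount=0.97983
step 7 (expiry): payoffs max(K−S,0) = 57.0680 47.0130 33.0259 13.5688 0.0000 0.0000 0.0000 0.0000
k=6: (k=6,j=0): S=30.3256, K−S=52.4544, hold=50.7847 ⇒ V=52.4544 exercise | (k=6,j=1): S=42.1848, K−S=40.5952, hold=38.9255 ⇒ V=40.5952 exercise | (k=6,j=2): S=58.6817, K−S=24.0983, hold=22.4285 ⇒ V=24.0983 exercise | (k=6,j=3): S=81.6300, K−S=1.1500, hold=6.3694 ⇒ V=6.3694 continue | (k=6,j=4): S=113.5525, K−S=0.0000, hold=0.0000 ⇒ V=0.0000 continue | (k=6,j=5): S=157.9588, K−S=0.0000, hold=0.0000 ⇒ V=0.0000 continue | (k=6,j=6): S=219.7308, K−S=0.0000, hold=0.0000 ⇒ V=0.0000 continue
k=5: (k=5,j=0): S=35.7670, K−S=47.0130, hold=45.3433 ⇒ V=47.0130 exercise | (k=5,j=1): S=49.7541, K−S=33.0259, hold=31.3561 ⇒ V=33.0259 exercise | (k=5,j=2): S=69.2112, K−S=13.5688, hold=14.5631 ⇒ V=14.5631 continue | (k=5,j=3): S=96.2772, K−S=0.0000, hold=2.9899 ⇒ V=2.9899 continue | (k=5,j=4): S=133.9277, K−S=0.0000, hold=0.0000 ⇒ V=0.0000 continue | (k=5,j=5): S=186.3019, K−S=0.0000, hold=0.0000 ⇒ V=0.0000 continue
k=4: (k=4,j=0): S=42.1848, K−S=40.5952, hold=38.9255 ⇒ V=40.5952 exercise | (k=4,j=1): S=58.6817, K−S=24.0983, hold=22.9360 ⇒ V=24.0983 exercise | (k=4,j=2): S=81.6300, K−S=1.1500, hold=8.3622 ⇒ V=8.3622 continue | (k=4,j=3): S=113.5525, K−S=0.0000, hold=1.4035 ⇒ V=1.4035 continue | (k=4,j=4): S=157.9588, K−S=0.0000, hold=0.0000 ⇒ V=0.0000 continue
k=3: (k=3,j=0): S=49.7541, K−S=33.0259, hold=31.3561 ⇒ V=33.0259 exercise | (k=3,j=1): S=69.2112, K−S=13.5688, hold=15.5803 ⇒ V=15.5803 continue | (k=3,j=2): S=96.2772, K−S=0.0000, hold=4.6417 ⇒ V=4.6417 continue | (k=3,j=3): S=133.9277, K−S=0.0000, hold=0.6588 ⇒ V=0.6588 continue
k=2: (k=2,j=0): S=58.6817, K−S=24.0983, hold=23.4552 ⇒ V=24.0983 exercise | (k=2,j=1): S=81.6300, K−S=1.1500, hold=9.6828 ⇒ V=9.6828 continue | (k=2,j=2): S=113.5525, K−S=0.0000, hold=2.5152 ⇒ V=2.5152 continue
k=1: (k=1,j=0): S=69.2112, K−S=13.5688, hold=16.2543 ⇒ V=16.2543 continue | (k=1,j=1): S=96.2772, K−S=0.0000, hold=5.8290 ⇒ V=5.8290 continue
k=0: (k=0,j=0): S=81.6300, K−S=1.1500, hold=10.6052 ⇒ V=10.6052 continue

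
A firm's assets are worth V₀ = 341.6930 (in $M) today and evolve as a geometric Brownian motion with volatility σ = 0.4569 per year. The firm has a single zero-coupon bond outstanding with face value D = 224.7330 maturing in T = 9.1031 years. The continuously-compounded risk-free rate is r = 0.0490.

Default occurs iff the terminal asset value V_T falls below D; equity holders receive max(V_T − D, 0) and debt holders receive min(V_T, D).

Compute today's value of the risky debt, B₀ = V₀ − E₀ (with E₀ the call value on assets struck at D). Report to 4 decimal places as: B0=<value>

B0=100.4940

Equity is a call on the firm's assets struck at D = 224.7330:
d₁ = [ln(V₀/D) + (r + σ²/2)T] / (σ√T)
   = [ln(341.6930/224.7330) + (0.0490 + 0.5·0.4569²)·9.1031] / (0.4569·√9.1031)
   = [0.419000 + 1.396223] / 1.378529 = 1.316782
d₂ = d₁ − σ√T = 1.316782 − 1.378529 = -0.061746
N(d₁) = 0.906044,  N(d₂) = 0.475382,  e^(−rT) = 0.640151
E₀ = V₀·N(d₁) − D·e^(−rT)·N(d₂)
   = 341.6930·0.906044 − 224.7330·0.640151·0.475382 = 241.199045
B₀ = V₀ − E₀ = 341.6930 − 241.199045 = 100.493955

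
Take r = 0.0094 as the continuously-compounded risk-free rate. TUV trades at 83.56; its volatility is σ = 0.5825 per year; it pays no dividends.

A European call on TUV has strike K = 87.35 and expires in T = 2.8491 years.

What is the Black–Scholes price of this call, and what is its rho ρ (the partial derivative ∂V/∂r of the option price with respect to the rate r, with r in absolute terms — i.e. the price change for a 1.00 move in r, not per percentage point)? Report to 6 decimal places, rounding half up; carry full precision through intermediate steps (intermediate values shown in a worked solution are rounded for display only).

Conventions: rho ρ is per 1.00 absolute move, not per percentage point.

σ√T = 0.5825·√2.8491 = 0.983218
d₁ = (ln(S/K) + (r+σ²/2)T) / (σ√T) = (ln(83.56/87.35) + (0.0094+0.5825²/2)·2.8491) / 0.983218 = (-0.044358 + 0.510140) / 0.983218 = 0.473732
d₂ = d₁ − σ√T = 0.473732 − 0.983218 = -0.509486
e^{−rT} = 0.973574
N(d₁) = 0.682155,  N(d₂) = 0.305206
Call price V = S·N(d₁) − K·e^{−rT}·N(d₂) = 57.000840 − 25.955229 = 31.045611
ρ = K·T·e^{−rT}·N(d₂) = 73.949043

price = 31.045611
ρ = 73.949043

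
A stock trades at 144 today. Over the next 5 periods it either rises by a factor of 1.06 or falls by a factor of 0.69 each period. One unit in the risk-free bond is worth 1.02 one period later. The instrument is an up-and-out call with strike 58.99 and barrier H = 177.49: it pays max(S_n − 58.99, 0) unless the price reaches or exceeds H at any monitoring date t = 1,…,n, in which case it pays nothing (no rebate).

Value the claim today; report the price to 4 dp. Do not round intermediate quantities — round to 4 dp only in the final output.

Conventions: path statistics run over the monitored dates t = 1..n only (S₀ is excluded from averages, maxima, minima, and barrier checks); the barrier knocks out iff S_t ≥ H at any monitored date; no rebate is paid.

No-arbitrage gives p* = (R−d)/(u−d) = 0.8919: enumerate every path, weight its payoff by its p*-probability, and discount by R^5.
Enumerate all 2^5 = 32 price paths (U = up ×1.06, D = down ×0.69); each path with k up-moves has probability p*^k·(1−p*)^(5−k).
DDDDD: M=99.3600, payoff=0.0000, prob=0.000015
UDDDD: M=152.6400, payoff=0.0000, prob=0.000122
DUDDD: M=105.3216, payoff=0.0000, prob=0.000122
UUDDD: M=161.7984, payoff=0.0000, prob=0.001005
DDUDD: M=99.3600, payoff=0.0000, prob=0.000122
UDUDD: M=152.6400, payoff=0.0000, prob=0.001005
DUUDD: M=111.6409, payoff=0.0000, prob=0.001005
UUUDD: M=171.5063, payoff=22.6642, prob=0.008292
DDDUD: M=99.3600, payoff=0.0000, prob=0.000122
UDDUD: M=152.6400, payoff=0.0000, prob=0.001005
DUDUD: M=105.3216, payoff=0.0000, prob=0.001005
UUDUD: M=161.7984, payoff=22.6642, prob=0.008292
DDUUD: M=99.3600, payoff=0.0000, prob=0.001005
UDUUD: M=152.6400, payoff=22.6642, prob=0.008292
DUUUD: M=118.3393, payoff=22.6642, prob=0.008292
UUUUD: M=181.7967, payoff=0.0000, prob=0.068408
DDDDU: M=99.3600, payoff=0.0000, prob=0.000122
UDDDU: M=152.6400, payoff=0.0000, prob=0.001005
DUDDU: M=105.3216, payoff=0.0000, prob=0.001005
UUDDU: M=161.7984, payoff=22.6642, prob=0.008292
DDUDU: M=99.3600, payoff=0.0000, prob=0.001005
UDUDU: M=152.6400, payoff=22.6642, prob=0.008292
DUUDU: M=111.6409, payoff=22.6642, prob=0.008292
UUUDU: M=171.5063, payoff=66.4497, prob=0.068408
DDDUU: M=99.3600, payoff=0.0000, prob=0.001005
UDDUU: M=152.6400, payoff=22.6642, prob=0.008292
DUDUU: M=105.3216, payoff=22.6642, prob=0.008292
UUDUU: M=161.7984, payoff=66.4497, prob=0.068408
DDUUU: M=99.3600, payoff=22.6642, prob=0.008292
UDUUU: M=152.6400, payoff=66.4497, prob=0.068408
DUUUU: M=125.4397, payoff=66.4497, prob=0.068408
UUUUU: M=192.7045, payoff=0.0000, prob=0.564366
Price = Σ prob·payoff / R^5 = 20.062062 / 1.104081 = 18.1708

price = 18.1708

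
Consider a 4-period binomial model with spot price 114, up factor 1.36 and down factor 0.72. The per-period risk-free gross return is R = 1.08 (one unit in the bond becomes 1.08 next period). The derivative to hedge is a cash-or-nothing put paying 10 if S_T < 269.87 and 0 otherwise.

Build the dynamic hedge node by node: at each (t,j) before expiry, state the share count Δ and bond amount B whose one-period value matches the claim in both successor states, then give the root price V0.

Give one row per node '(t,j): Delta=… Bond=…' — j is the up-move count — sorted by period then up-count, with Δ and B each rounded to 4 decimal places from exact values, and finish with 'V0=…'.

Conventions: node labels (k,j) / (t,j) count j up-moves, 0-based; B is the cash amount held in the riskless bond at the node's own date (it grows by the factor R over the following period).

(0,0): Delta=-0.0194 Bond=8.8220
(1,0): Delta=0.0000 Bond=7.9383
(1,1): Delta=-0.0273 Bond=10.7640
(2,0): Delta=0.0000 Bond=8.5734
(2,1): Delta=0.0000 Bond=8.5734
(2,2): Delta=-0.0386 Bond=13.9987
(3,0): Delta=0.0000 Bond=9.2593
(3,1): Delta=0.0000 Bond=9.2593
(3,2): Delta=0.0000 Bond=9.2593
(3,3): Delta=-0.0545 Bond=19.6759
V0=6.6144

No-arbitrage ⇒ martingale measure with p* = (R−d)/(u−d) = 0.5625.
Payoffs at expiry: V(4,0)=10.0000, V(4,1)=10.0000, V(4,2)=10.0000, V(4,3)=10.0000, V(4,4)=0.0000
Node (3,0) S=42.5503: V=(p*·10.0000+(1−p*)·10.0000)/1.08=9.2593; Δ=(10.0000−10.0000)/(57.8684−30.6362)=0.0000; B=V−Δ·S=9.2593
Node (3,1) S=80.3727: V=(p*·10.0000+(1−p*)·10.0000)/1.08=9.2593; Δ=(10.0000−10.0000)/(109.3069−57.8684)=0.0000; B=V−Δ·S=9.2593
Node (3,2) S=151.8152: V=(p*·10.0000+(1−p*)·10.0000)/1.08=9.2593; Δ=(10.0000−10.0000)/(206.4686−109.3069)=0.0000; B=V−Δ·S=9.2593
Node (3,3) S=286.7620: V=(p*·0.0000+(1−p*)·10.0000)/1.08=4.0509; Δ=(0.0000−10.0000)/(389.9963−206.4686)=-0.0545; B=V−Δ·S=19.6759
Node (2,0) S=59.0976: V=(p*·9.2593+(1−p*)·9.2593)/1.08=8.5734; Δ=(9.2593−9.2593)/(80.3727−42.5503)=0.0000; B=V−Δ·S=8.5734
Node (2,1) S=111.6288: V=(p*·9.2593+(1−p*)·9.2593)/1.08=8.5734; Δ=(9.2593−9.2593)/(151.8152−80.3727)=0.0000; B=V−Δ·S=8.5734
Node (2,2) S=210.8544: V=(p*·4.0509+(1−p*)·9.2593)/1.08=5.8607; Δ=(4.0509−9.2593)/(286.7620−151.8152)=-0.0386; B=V−Δ·S=13.9987
Node (1,0) S=82.0800: V=(p*·8.5734+(1−p*)·8.5734)/1.08=7.9383; Δ=(8.5734−8.5734)/(111.6288−59.0976)=0.0000; B=V−Δ·S=7.9383
Node (1,1) S=155.0400: V=(p*·5.8607+(1−p*)·8.5734)/1.08=6.5255; Δ=(5.8607−8.5734)/(210.8544−111.6288)=-0.0273; B=V−Δ·S=10.7640
Node (0,0) S=114.0000: V=(p*·6.5255+(1−p*)·7.9383)/1.08=6.6144; Δ=(6.5255−7.9383)/(155.0400−82.0800)=-0.0194; B=V−Δ·S=8.8220
As a check, the time-0 holding Δ(0,0)·S0 + B(0,0) comes to 6.6144 — exactly V0.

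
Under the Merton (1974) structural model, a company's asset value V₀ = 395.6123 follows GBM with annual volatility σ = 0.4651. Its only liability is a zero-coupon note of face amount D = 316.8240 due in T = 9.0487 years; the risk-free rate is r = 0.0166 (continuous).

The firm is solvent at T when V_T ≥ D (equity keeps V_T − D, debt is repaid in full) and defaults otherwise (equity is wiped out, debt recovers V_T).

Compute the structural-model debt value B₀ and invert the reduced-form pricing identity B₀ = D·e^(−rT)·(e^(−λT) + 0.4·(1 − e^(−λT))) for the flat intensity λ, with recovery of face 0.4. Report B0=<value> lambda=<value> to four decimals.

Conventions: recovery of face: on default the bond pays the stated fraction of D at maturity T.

With assets at 395.6123 and a single debt payment of 316.8240 at 9.0487 years:
d₁ = [ln(V₀/D) + (r + σ²/2)T] / (σ√T)
   = [ln(395.6123/316.8240) + (0.0166 + 0.5·0.4651²)·9.0487] / (0.4651·√9.0487)
   = [0.222088 + 1.128907] / 1.399070 = 0.965638
d₂ = d₁ − σ√T = 0.965638 − 1.399070 = -0.433432
N(d₁) = 0.832887,  N(d₂) = 0.332350,  e^(−rT) = 0.860529
E₀ = V₀·N(d₁) − D·e^(−rT)·N(d₂)
   = 395.6123·0.832887 − 316.8240·0.860529·0.332350 = 238.889723
B₀ = V₀ − E₀ = 395.6123 − 238.889723 = 156.722577
e^(−λT) = (B₀·e^(rT)/D − 0.4)/(1 − 0.4) = (156.7226·1.162076/316.8240 − 0.4)/0.6 = 0.29140278
λ = −ln(0.29140278)/9.0487 = 0.136268

B0=156.7226 lambda=0.1363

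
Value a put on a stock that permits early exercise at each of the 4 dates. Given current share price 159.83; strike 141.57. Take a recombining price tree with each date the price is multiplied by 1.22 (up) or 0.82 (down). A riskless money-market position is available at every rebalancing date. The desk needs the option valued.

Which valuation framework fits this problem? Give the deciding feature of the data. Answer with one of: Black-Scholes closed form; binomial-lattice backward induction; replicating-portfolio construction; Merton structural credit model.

framework: binomial-lattice backward induction

Key observation: with exercise allowed before expiry on a discrete up/down model (4 steps from spot 159.83), the strike-141.57 put's value must be rolled back through the tree testing early exercise at each node.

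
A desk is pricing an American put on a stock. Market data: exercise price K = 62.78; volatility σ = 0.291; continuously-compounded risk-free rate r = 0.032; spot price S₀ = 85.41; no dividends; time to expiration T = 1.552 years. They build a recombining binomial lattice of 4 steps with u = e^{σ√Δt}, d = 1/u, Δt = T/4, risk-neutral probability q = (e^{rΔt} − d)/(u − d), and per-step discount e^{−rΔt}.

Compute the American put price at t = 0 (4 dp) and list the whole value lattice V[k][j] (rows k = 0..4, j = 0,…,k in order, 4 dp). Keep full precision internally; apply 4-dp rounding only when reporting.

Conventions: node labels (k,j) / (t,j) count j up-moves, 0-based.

params: Δt=0.38800 u=1.19873 d=0.83422 q=0.48908 e^(-rΔt)=0.98766
t_4 payoffs: 21.4160 3.3418 0.0000 0.0000 0.0000
k=3: node(3,0) S=49.5843 payoff=13.1957 vs cont=12.4210 → 13.1957 [stop]  node(3,1) S=71.2504 payoff=0.0000 vs cont=1.6863 → 1.6863 [wait]  node(3,2) S=102.3836 payoff=0.0000 vs cont=0.0000 → 0.0000 [wait]  node(3,3) S=147.1205 payoff=0.0000 vs cont=0.0000 → 0.0000 [wait]
k=2: node(2,0) S=59.4382 payoff=3.3418 vs cont=7.4733 → 7.4733 [wait]  node(2,1) S=85.4100 payoff=0.0000 vs cont=0.8509 → 0.8509 [wait]  node(2,2) S=122.7303 payoff=0.0000 vs cont=0.0000 → 0.0000 [wait]
k=1: node(1,0) S=71.2504 payoff=0.0000 vs cont=4.1822 → 4.1822 [wait]  node(1,1) S=102.3836 payoff=0.0000 vs cont=0.4294 → 0.4294 [wait]
k=0: node(0,0) S=85.4100 payoff=0.0000 vs cont=2.3178 → 2.3178 [wait]

price = 2.3178
tree:
2.3178
4.1822 0.4294
7.4733 0.8509 0.0000
13.1957 1.6863 0.0000 0.0000
21.4160 3.3418 0.0000 0.0000 0.0000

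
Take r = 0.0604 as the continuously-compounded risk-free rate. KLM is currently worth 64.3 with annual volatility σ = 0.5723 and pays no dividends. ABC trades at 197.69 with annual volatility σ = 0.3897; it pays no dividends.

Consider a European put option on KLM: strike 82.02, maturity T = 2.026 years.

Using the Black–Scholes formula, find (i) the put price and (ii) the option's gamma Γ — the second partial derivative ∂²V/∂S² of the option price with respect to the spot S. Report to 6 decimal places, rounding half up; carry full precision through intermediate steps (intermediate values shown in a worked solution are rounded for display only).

σ√T = 0.5723·√2.026 = 0.814598
d₁ = (ln(S/K) + (r+σ²/2)T) / (σ√T) = (ln(64.3/82.02) + (0.0604+0.5723²/2)·2.026) / 0.814598 = (-0.243403 + 0.454156) / 0.814598 = 0.258719
d₂ = d₁ − σ√T = 0.258719 − 0.814598 = -0.555879
e^{−rT} = 0.884821
N(−d₁) = 0.397926,  N(−d₂) = 0.710853
Put price V = K·e^{−rT}·N(−d₂) − S·N(−d₁) = 51.588744 − 25.586643 = 26.002100
φ(d₁) = (1/√(2π))·e^{−d₁²/2} = 0.385812
Γ = φ(d₁) / (S·σ·√T) = 0.007366

price = 26.002100
Γ = 0.007366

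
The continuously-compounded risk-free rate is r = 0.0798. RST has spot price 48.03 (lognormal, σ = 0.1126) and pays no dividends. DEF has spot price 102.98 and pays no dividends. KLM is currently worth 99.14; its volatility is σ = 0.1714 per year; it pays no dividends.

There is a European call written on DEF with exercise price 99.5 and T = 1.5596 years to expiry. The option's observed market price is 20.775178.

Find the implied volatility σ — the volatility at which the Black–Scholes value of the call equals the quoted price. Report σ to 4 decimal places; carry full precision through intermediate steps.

sigma = 0.2474

At σ = 0.2474 the Black–Scholes value reproduces the quote:
σ√T = 0.2474·√1.5596 = 0.308963
d₁ = (ln(S/K) + (r+σ²/2)T) / (σ√T) = (ln(102.98/99.5) + (0.0798+0.2474²/2)·1.5596) / 0.308963 = (0.034377 + 0.172185) / 0.308963 = 0.668567
d₂ = d₁ − σ√T = 0.668567 − 0.308963 = 0.359604
e^{−rT} = 0.882977
N(d₁) = 0.748114,  N(d₂) = 0.640428
V = S·N(d₁) − K·e^{−rT}·N(d₂) = 77.040780 − 56.265602 = 20.775178 (equal to the quote); since ∂V/∂σ > 0 for all σ, the implied volatility is unique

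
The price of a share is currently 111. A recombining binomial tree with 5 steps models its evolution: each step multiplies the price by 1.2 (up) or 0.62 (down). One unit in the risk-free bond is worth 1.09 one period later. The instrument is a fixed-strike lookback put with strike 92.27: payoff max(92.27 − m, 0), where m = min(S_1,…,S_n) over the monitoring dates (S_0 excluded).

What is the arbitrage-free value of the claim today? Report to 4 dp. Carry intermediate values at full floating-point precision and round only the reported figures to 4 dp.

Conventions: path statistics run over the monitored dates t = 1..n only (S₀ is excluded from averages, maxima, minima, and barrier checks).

price = 7.4632

Under the martingale measure an up-move has probability p* = 0.8103; value the claim as the probability-weighted average of per-path payoffs, discounted 5 periods at R = 1.09.
Enumerate all 2^5 = 32 price paths (U = up ×1.2, D = down ×0.62); each path with k up-moves has probability p*^k·(1−p*)^(5−k).
DDDDD: m=10.1691, payoff=82.1009, prob=0.000245
UDDDD: m=19.6821, payoff=72.5879, prob=0.001048
DUDDD: m=19.6821, payoff=72.5879, prob=0.001048
UUDDD: m=38.0943, payoff=54.1757, prob=0.004480
DDUDD: m=19.6821, payoff=72.5879, prob=0.001048
UDUDD: m=38.0943, payoff=54.1757, prob=0.004480
DUUDD: m=38.0943, payoff=54.1757, prob=0.004480
UUUDD: m=73.7310, payoff=18.5390, prob=0.019140
DDDUD: m=19.6821, payoff=72.5879, prob=0.001048
UDDUD: m=38.0943, payoff=54.1757, prob=0.004480
DUDUD: m=38.0943, payoff=54.1757, prob=0.004480
UUDUD: m=73.7310, payoff=18.5390, prob=0.019140
DDUUD: m=38.0943, payoff=54.1757, prob=0.004480
UDUUD: m=73.7310, payoff=18.5390, prob=0.019140
DUUUD: m=68.8200, payoff=23.4500, prob=0.019140
UUUUD: m=133.2000, payoff=0.0000, prob=0.081779
DDDDU: m=16.4017, payoff=75.8683, prob=0.001048
UDDDU: m=31.7453, payoff=60.5247, prob=0.004480
DUDDU: m=31.7453, payoff=60.5247, prob=0.004480
UUDDU: m=61.4425, payoff=30.8275, prob=0.019140
DDUDU: m=31.7453, payoff=60.5247, prob=0.004480
UDUDU: m=61.4425, payoff=30.8275, prob=0.019140
DUUDU: m=61.4425, payoff=30.8275, prob=0.019140
UUUDU: m=118.9210, payoff=0.0000, prob=0.081779
DDDUU: m=26.4544, payoff=65.8156, prob=0.004480
UDDUU: m=51.2021, payoff=41.0679, prob=0.019140
DUDUU: m=51.2021, payoff=41.0679, prob=0.019140
UUDUU: m=99.1008, payoff=0.0000, prob=0.081779
DDUUU: m=42.6684, payoff=49.6016, prob=0.019140
UDUUU: m=82.5840, payoff=9.6860, prob=0.081779
DUUUU: m=68.8200, payoff=23.4500, prob=0.081779
UUUUU: m=133.2000, payoff=0.0000, prob=0.349421
Price = Σ prob·payoff / R^5 = 11.483095 / 1.538624 = 7.4632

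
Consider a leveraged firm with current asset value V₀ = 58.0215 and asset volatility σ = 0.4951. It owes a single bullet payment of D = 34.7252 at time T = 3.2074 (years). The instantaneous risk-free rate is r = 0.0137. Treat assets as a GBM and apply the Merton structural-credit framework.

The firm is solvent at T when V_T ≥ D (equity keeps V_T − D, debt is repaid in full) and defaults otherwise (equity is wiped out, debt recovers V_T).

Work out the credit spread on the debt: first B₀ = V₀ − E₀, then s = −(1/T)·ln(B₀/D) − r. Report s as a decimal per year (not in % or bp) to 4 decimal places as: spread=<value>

spread=0.0614

With assets at 58.0215 and a single debt payment of 34.7252 at 3.2074 years:
d₁ = [ln(V₀/D) + (r + σ²/2)T] / (σ√T)
   = [ln(58.0215/34.7252) + (0.0137 + 0.5·0.4951²)·3.2074] / (0.4951·√3.2074)
   = [0.513348 + 0.437047] / 0.886685 = 1.071851
d₂ = d₁ − σ√T = 1.071851 − 0.886685 = 0.185166
N(d₁) = 0.858107,  N(d₂) = 0.573451,  e^(−rT) = 0.957010
E₀ = V₀·N(d₁) − D·e^(−rT)·N(d₂)
   = 58.0215·0.858107 − 34.7252·0.957010·0.573451 = 30.731511
B₀ = V₀ − E₀ = 58.0215 − 30.731511 = 27.289989
spread = −(1/T)·ln(B₀/D) − r = −(1/3.2074)·ln(27.289989/34.7252) − 0.0137 = 0.06142182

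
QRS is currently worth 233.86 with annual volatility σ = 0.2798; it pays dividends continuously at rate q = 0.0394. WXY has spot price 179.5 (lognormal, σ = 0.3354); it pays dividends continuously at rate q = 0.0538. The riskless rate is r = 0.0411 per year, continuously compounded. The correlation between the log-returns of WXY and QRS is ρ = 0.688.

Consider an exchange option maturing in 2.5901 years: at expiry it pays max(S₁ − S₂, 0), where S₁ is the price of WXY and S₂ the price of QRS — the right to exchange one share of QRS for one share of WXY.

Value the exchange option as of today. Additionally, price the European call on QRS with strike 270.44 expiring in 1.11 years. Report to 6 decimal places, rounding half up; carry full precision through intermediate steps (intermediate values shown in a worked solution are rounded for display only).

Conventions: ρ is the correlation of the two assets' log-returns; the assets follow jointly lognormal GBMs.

σ_eff = √(σ₁² + σ₂² − 2ρσ₁σ₂) = √(0.3354² + 0.2798² − 2·0.688·0.3354·0.2798) = 0.248295
d₁ = (ln(S₁/S₂) + (q₂ − q₁ + σ_eff²/2)T) / (σ_eff√T) = (ln(179.5/233.86) + (0.0394 − 0.0538 + 0.030825)·2.5901) / 0.399601 = -0.555564
d₂ = d₁ − σ_eff√T = -0.555564 − 0.399601 = -0.955166
N(d₁) = 0.289254,  N(d₂) = 0.169747
V = S₁·e^{−q₁T}·N(d₁) − S₂·e^{−q₂T}·N(d₂) = 45.167546 − 35.845791 = 9.321755
[vanilla: QRS call K=270.44]
σ√T = 0.2798·√1.11 = 0.294788
d₁ = (ln(S/K) + (r−q+σ²/2)T) / (σ√T) = (ln(233.86/270.44) + (0.0411−0.0394+0.2798²/2)·1.11) / 0.294788 = (-0.145328 + 0.045337) / 0.294788 = -0.339196
d₂ = d₁ − σ√T = -0.339196 − 0.294788 = -0.633984
e^{−rT} = 0.955404
e^{−qT} = 0.957209
N(d₁) = 0.367231,  N(d₂) = 0.263046
price = S·e^{−qT}·N(d₁) − K·e^{−rT}·N(d₂) = 82.205698 − 67.965627 = 14.240071

exchange price = 9.321755
price(QRS call K=270.44) = 14.240071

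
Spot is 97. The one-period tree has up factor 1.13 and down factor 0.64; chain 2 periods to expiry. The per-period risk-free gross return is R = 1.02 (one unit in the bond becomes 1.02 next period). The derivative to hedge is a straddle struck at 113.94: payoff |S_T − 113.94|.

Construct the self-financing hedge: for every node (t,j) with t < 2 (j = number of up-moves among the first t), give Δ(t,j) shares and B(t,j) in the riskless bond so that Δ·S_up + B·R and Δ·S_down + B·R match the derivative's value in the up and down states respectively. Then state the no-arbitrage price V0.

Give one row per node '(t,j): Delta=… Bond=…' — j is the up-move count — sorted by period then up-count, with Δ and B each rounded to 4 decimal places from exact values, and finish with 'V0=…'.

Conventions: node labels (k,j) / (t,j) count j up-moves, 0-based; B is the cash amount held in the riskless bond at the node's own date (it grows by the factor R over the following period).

(0,0): Delta=-0.6827 Bond=90.2011
(1,0): Delta=-1.0000 Bond=111.7059
(1,1): Delta=-0.6306 Bond=86.3023
V0=23.9835

Since d<R<u, set p* = (R−d)/(u−d) = 0.7755; price each node as the discounted p*-expectation of its children.
Terminal payoffs: V(2,0)=74.2088, V(2,1)=43.7896, V(2,2)=9.9193
Node (1,0) S=62.0800: V=(p*·43.7896+(1−p*)·74.2088)/1.02=49.6259; Δ=(43.7896−74.2088)/(70.1504−39.7312)=-1.0000; B=V−Δ·S=111.7059
Node (1,1) S=109.6100: V=(p*·9.9193+(1−p*)·43.7896)/1.02=17.1793; Δ=(9.9193−43.7896)/(123.8593−70.1504)=-0.6306; B=V−Δ·S=86.3023
Node (0,0) S=97.0000: V=(p*·17.1793+(1−p*)·49.6259)/1.02=23.9835; Δ=(17.1793−49.6259)/(109.6100−62.0800)=-0.6827; B=V−Δ·S=90.2011
Sanity check at the root: Δ(0,0)·S0 + B(0,0) reproduces V0 = 23.9835.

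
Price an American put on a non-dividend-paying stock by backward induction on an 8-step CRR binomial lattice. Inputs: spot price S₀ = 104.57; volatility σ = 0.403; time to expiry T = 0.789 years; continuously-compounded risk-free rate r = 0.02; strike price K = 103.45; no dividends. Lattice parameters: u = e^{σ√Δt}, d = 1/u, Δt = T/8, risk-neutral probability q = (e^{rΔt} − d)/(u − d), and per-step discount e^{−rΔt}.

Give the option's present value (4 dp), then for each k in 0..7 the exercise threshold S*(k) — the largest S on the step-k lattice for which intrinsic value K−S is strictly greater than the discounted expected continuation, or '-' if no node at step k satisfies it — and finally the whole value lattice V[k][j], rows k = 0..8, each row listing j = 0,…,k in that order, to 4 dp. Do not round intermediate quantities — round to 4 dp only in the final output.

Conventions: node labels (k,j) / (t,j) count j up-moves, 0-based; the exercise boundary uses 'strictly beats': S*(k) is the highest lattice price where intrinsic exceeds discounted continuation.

price = 13.1737
boundary = - - - - 63.0302 71.5341 81.1854 71.5341
tree:
13.1737
18.3727 7.5091
24.8267 11.3493 3.3158
32.3424 16.6620 5.5523 0.8694
40.4198 23.5912 9.1087 1.6631 0.0000
47.9128 31.9159 14.5315 3.1812 0.0000 0.0000
54.5150 40.4198 22.2646 6.0850 0.0000 0.0000 0.0000
60.3323 47.9128 31.9159 11.6396 0.0000 0.0000 0.0000 0.0000
65.4581 54.5150 40.4198 22.2646 0.0000 0.0000 0.0000 0.0000 0.0000

Δt=0.09863  u=1.13492  d=0.88112  q=0.47618  discount=0.99803
step 8 (expiry): payoffs max(K−S,0) = 65.4581 54.5150 40.4198 22.2646 0.0000 0.0000 0.0000 0.0000 0.0000
step 7: (k=7,j=0): S=43.1177, K−S=60.3323, hold=60.1285 ⇒ V=60.3323 exercise | (k=7,j=1): S=55.5372, K−S=47.9128, hold=47.7089 ⇒ V=47.9128 exercise | (k=7,j=2): S=71.5341, K−S=31.9159, hold=31.7120 ⇒ V=31.9159 exercise | (k=7,j=3): S=92.1388, K−S=11.3112, hold=11.6396 ⇒ V=11.6396 continue | (k=7,j=4): S=118.6784, K−S=0.0000, hold=0.0000 ⇒ V=0.0000 continue | (k=7,j=5): S=152.8625, K−S=0.0000, hold=0.0000 ⇒ V=0.0000 continue | (k=7,j=6): S=196.8929, K−S=0.0000, hold=0.0000 ⇒ V=0.0000 continue | (k=7,j=7): S=253.6058, K−S=0.0000, hold=0.0000 ⇒ V=0.0000 continue  boundary S*=71.5341
step 6: (k=6,j=0): S=48.9350, K−S=54.5150, hold=54.3111 ⇒ V=54.5150 exercise | (k=6,j=1): S=63.0302, K−S=40.4198, hold=40.2159 ⇒ V=40.4198 exercise | (k=6,j=2): S=81.1854, K−S=22.2646, hold=22.2168 ⇒ V=22.2646 exercise | (k=6,j=3): S=104.5700, K−S=0.0000, hold=6.0850 ⇒ V=6.0850 continue | (k=6,j=4): S=134.6903, K−S=0.0000, hold=0.0000 ⇒ V=0.0000 continue | (k=6,j=5): S=173.4864, K−S=0.0000, hold=0.0000 ⇒ V=0.0000 continue | (k=6,j=6): S=223.4573, K−S=0.0000, hold=0.0000 ⇒ V=0.0000 continue  boundary S*=81.1854
step 5: (k=5,j=0): S=55.5372, K−S=47.9128, hold=47.7089 ⇒ V=47.9128 exercise | (k=5,j=1): S=71.5341, K−S=31.9159, hold=31.7120 ⇒ V=31.9159 exercise | (k=5,j=2): S=92.1388, K−S=11.3112, hold=14.5315 ⇒ V=14.5315 continue | (k=5,j=3): S=118.6784, K−S=0.0000, hold=3.1812 ⇒ V=3.1812 continue | (k=5,j=4): S=152.8625, K−S=0.0000, hold=0.0000 ⇒ V=0.0000 continue | (k=5,j=5): S=196.8929, K−S=0.0000, hold=0.0000 ⇒ V=0.0000 continue  boundary S*=71.5341
step 4: (k=4,j=0): S=63.0302, K−S=40.4198, hold=40.2159 ⇒ V=40.4198 exercise | (k=4,j=1): S=81.1854, K−S=22.2646, hold=23.5912 ⇒ V=23.5912 continue | (k=4,j=2): S=104.5700, K−S=0.0000, hold=9.1087 ⇒ V=9.1087 continue | (k=4,j=3): S=134.6903, K−S=0.0000, hold=1.6631 ⇒ V=1.6631 continue | (k=4,j=4): S=173.4864, K−S=0.0000, hold=0.0000 ⇒ V=0.0000 continue  boundary S*=63.0302
step 3: (k=3,j=0): S=71.5341, K−S=31.9159, hold=32.3424 ⇒ V=32.3424 continue | (k=3,j=1): S=92.1388, K−S=11.3112, hold=16.6620 ⇒ V=16.6620 continue | (k=3,j=2): S=118.6784, K−S=0.0000, hold=5.5523 ⇒ V=5.5523 continue | (k=3,j=3): S=152.8625, K−S=0.0000, hold=0.8694 ⇒ V=0.8694 continue  boundary S*=-
step 2: (k=2,j=0): S=81.1854, K−S=22.2646, hold=24.8267 ⇒ V=24.8267 continue | (k=2,j=1): S=104.5700, K−S=0.0000, hold=11.3493 ⇒ V=11.3493 continue | (k=2,j=2): S=134.6903, K−S=0.0000, hold=3.3158 ⇒ V=3.3158 continue  boundary S*=-
step 1: (k=1,j=0): S=92.1388, K−S=11.3112, hold=18.3727 ⇒ V=18.3727 continue | (k=1,j=1): S=118.6784, K−S=0.0000, hold=7.5091 ⇒ V=7.5091 continue  boundary S*=-
step 0: (k=0,j=0): S=104.5700, K−S=0.0000, hold=13.1737 ⇒ V=13.1737 continue  boundary S*=-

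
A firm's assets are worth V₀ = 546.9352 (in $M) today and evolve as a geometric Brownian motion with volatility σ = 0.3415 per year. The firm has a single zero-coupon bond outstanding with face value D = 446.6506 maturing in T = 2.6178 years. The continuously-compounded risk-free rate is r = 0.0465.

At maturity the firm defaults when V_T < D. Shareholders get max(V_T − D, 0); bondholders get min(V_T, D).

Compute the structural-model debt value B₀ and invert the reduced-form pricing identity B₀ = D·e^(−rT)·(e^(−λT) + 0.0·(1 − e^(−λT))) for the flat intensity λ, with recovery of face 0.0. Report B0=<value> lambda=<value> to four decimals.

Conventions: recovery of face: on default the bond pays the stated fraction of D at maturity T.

Equity is a call on the firm's assets struck at D = 446.6506:
d₁ = [ln(V₀/D) + (r + σ²/2)T] / (σ√T)
   = [ln(546.9352/446.6506) + (0.0465 + 0.5·0.3415²)·2.6178] / (0.3415·√2.6178)
   = [0.202554 + 0.274375] / 0.552534 = 0.863166
d₂ = d₁ − σ√T = 0.863166 − 0.552534 = 0.310632
N(d₁) = 0.805977,  N(d₂) = 0.621960,  e^(−rT) = 0.885389
E₀ = V₀·N(d₁) − D·e^(−rT)·N(d₂)
   = 546.9352·0.805977 − 446.6506·0.885389·0.621960 = 194.857075
B₀ = V₀ − E₀ = 546.9352 − 194.857075 = 352.078125
e^(−λT) = (B₀·e^(rT)/D − 0)/(1 − 0) = (352.0781·1.129447/446.6506 − 0)/1 = 0.89030079
λ = −ln(0.89030079)/2.6178 = 0.044387

B0=352.0781 lambda=0.0444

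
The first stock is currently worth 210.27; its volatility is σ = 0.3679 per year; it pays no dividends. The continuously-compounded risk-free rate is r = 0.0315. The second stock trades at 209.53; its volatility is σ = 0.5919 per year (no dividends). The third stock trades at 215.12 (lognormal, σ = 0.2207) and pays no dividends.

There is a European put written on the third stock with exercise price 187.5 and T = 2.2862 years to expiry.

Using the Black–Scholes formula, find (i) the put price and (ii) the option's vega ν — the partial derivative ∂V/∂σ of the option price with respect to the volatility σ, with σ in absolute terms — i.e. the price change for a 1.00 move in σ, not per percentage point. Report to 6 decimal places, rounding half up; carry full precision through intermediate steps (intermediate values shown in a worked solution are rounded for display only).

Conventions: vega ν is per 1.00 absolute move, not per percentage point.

price = 10.344446
ν = 94.644214

σ√T = 0.2207·√2.2862 = 0.333702
d₁ = (ln(S/K) + (r+σ²/2)T) / (σ√T) = (ln(215.12/187.5) + (0.0315+0.2207²/2)·2.2862) / 0.333702 = (0.137417 + 0.127694) / 0.333702 = 0.794454
d₂ = d₁ − σ√T = 0.794454 − 0.333702 = 0.460751
e^{−rT} = 0.930517
N(−d₁) = 0.213466,  N(−d₂) = 0.322489
Put price V = K·e^{−rT}·N(−d₂) − S·N(−d₁) = 56.265189 − 45.920743 = 10.344446
φ(d₁) = (1/√(2π))·e^{−d₁²/2} = 0.290975
ν = S·φ(d₁)·√T = 94.644214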